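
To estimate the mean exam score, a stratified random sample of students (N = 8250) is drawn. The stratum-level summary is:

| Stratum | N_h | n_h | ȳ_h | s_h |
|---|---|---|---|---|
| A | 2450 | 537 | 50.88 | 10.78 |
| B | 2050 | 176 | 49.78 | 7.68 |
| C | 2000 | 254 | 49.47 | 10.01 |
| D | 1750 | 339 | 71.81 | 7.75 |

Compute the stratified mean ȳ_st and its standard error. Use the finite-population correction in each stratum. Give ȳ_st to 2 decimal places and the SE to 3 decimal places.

ȳ_st ≈ 54.70, SE ≈ 0.246

ȳ_st = Σ W_h ȳ_h = (2450·50.88 + 2050·49.78 + 2000·49.47 + 1750·71.81)/8250 = 54.70455
V̂(ȳ_st) = Σ W_h² (1 − n_h/N_h) s_h²/n_h, with W_h = N_h/N and N = 8250:
  stratum A: (2450/8250)²·(1 − 537/2450)·10.78²/537 = 0.0149017
  stratum B: (2050/8250)²·(1 − 176/2050)·7.68²/176 = 0.0189158
  stratum C: (2000/8250)²·(1 − 254/2000)·10.01²/254 = 0.0202395
  stratum D: (1750/8250)²·(1 − 339/1750)·7.75²/339 = 0.00642778
V̂(ȳ_st) = 0.0604849
SE(ȳ_st) = √0.0604849 = 0.245937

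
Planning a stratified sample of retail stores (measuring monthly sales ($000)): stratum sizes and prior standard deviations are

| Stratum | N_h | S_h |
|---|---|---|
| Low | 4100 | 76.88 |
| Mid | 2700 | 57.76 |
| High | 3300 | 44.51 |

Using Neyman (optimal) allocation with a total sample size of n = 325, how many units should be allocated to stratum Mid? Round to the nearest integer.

Neyman allocation: n_h = n · N_h S_h / Σ N_i S_i, with n = 325.
  stratum Low: N_h·S_h = 4100·76.88 = 315208.00
  stratum Mid: N_h·S_h = 2700·57.76 = 155952.00
  stratum High: N_h·S_h = 3300·44.51 = 146883.00
Σ N_h S_h = 618043.00
n for stratum Mid = 325·155952.00/618043.00 = 82.008 → 82

82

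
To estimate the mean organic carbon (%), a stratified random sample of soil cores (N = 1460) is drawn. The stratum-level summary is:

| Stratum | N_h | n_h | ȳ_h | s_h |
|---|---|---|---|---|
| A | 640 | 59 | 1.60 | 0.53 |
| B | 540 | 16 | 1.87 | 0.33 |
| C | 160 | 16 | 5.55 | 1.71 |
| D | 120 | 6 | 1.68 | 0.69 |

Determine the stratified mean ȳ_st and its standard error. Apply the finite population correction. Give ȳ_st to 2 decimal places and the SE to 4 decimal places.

ȳ_st = Σ W_h ȳ_h = (640·1.60 + 540·1.87 + 160·5.55 + 120·1.68)/1460 = 2.13932
V̂(ȳ_st) = Σ W_h² (1 − n_h/N_h) s_h²/n_h, with W_h = N_h/N and N = 1460:
  stratum A: (640/1460)²·(1 − 59/640)·0.53²/59 = 0.00083052
  stratum B: (540/1460)²·(1 − 16/540)·0.33²/16 = 0.000903498
  stratum C: (160/1460)²·(1 − 16/160)·1.71²/16 = 0.00197537
  stratum D: (120/1460)²·(1 − 6/120)·0.69²/6 = 0.000509246
V̂(ȳ_st) = 0.00421864
SE(ȳ_st) = √0.00421864 = 0.064951

ȳ_st ≈ 2.14, SE ≈ 0.0650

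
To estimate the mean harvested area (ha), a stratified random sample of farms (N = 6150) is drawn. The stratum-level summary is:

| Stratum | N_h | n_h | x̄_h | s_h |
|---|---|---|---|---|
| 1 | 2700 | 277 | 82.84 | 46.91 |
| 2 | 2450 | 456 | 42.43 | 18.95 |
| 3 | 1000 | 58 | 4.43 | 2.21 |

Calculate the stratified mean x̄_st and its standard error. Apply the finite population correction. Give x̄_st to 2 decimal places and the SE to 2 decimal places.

x̄_st ≈ 53.99, SE ≈ 1.22

x̄_st = Σ W_h x̄_h = (2700·82.84 + 2450·42.43 + 1000·4.43)/6150 = 53.99211
V̂(x̄_st) = Σ W_h² (1 − n_h/N_h) s_h²/n_h, with W_h = N_h/N and N = 6150:
  stratum 1: (2700/6150)²·(1 − 277/2700)·46.91²/277 = 1.3741
  stratum 2: (2450/6150)²·(1 − 456/2450)·18.95²/456 = 0.101717
  stratum 3: (1000/6150)²·(1 − 58/1000)·2.21²/58 = 0.00209728
V̂(x̄_st) = 1.47791
SE(x̄_st) = √1.47791 = 1.21569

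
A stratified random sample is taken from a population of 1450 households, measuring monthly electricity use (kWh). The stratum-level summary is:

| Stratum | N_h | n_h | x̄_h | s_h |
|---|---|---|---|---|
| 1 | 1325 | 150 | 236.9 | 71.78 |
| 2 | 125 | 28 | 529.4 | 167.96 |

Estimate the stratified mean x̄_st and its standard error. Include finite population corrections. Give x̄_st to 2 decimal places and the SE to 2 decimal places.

x̄_st = Σ W_h x̄_h = (1325·236.9 + 125·529.4)/1450 = 262.11552
V̂(x̄_st) = Σ W_h² (1 − n_h/N_h) s_h²/n_h, with W_h = N_h/N and N = 1450:
  stratum 1: (1325/1450)²·(1 − 150/1325)·71.78²/150 = 25.4351
  stratum 2: (125/1450)²·(1 − 28/125)·167.96²/28 = 5.81031
V̂(x̄_st) = 31.2454
SE(x̄_st) = √31.2454 = 5.58976

x̄_st ≈ 262.12, SE ≈ 5.59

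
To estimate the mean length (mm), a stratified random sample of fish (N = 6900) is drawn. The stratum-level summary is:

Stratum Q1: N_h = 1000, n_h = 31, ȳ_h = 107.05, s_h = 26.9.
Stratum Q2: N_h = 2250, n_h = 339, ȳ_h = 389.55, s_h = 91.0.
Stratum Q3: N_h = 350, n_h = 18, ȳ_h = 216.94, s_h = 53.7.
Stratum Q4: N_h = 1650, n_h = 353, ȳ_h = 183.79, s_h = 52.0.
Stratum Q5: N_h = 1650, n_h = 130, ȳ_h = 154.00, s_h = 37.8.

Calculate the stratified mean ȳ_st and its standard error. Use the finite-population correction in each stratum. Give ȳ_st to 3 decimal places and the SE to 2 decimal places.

ȳ_st = Σ W_h ȳ_h = (1000·107.05 + 2250·389.55 + 350·216.94 + 1650·183.79 + 1650·154.00)/6900 = 234.32174
V̂(ȳ_st) = Σ W_h² (1 − n_h/N_h) s_h²/n_h, with W_h = N_h/N and N = 6900:
  stratum Q1: (1000/6900)²·(1 − 31/1000)·26.9²/31 = 0.475082
  stratum Q2: (2250/6900)²·(1 − 339/2250)·91.0²/339 = 2.20611
  stratum Q3: (350/6900)²·(1 − 18/350)·53.7²/18 = 0.391007
  stratum Q4: (1650/6900)²·(1 − 353/1650)·52.0²/353 = 0.344316
  stratum Q5: (1650/6900)²·(1 − 130/1650)·37.8²/130 = 0.578988
V̂(ȳ_st) = 3.99551
SE(ȳ_st) = √3.99551 = 1.99888

ȳ_st ≈ 234.322, SE ≈ 2.00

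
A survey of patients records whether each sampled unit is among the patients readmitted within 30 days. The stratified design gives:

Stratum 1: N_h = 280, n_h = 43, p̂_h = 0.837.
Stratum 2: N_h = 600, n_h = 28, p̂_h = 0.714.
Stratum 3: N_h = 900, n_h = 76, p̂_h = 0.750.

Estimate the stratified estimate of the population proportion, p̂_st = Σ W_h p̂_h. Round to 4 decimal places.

N = 1780; stratum weights W_h = N_h/N.
p̂_st = Σ W_h p̂_h = (280·0.837 + 600·0.714 + 900·0.750)/1780 = 0.75155

p̂_st ≈ 0.7516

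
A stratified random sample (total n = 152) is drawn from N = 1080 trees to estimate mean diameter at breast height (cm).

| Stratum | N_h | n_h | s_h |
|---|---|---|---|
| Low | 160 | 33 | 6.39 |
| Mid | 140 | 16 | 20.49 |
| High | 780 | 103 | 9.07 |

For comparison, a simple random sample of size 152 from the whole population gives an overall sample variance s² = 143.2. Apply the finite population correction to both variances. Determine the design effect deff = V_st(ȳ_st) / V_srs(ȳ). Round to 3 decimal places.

deff ≈ 0.956

V̂(ȳ_st) = Σ W_h² (1 − n_h/N_h) s_h²/n_h, with W_h = N_h/N and N = 1080:
  stratum Low: (160/1080)²·(1 − 33/160)·6.39²/33 = 0.0215558
  stratum Mid: (140/1080)²·(1 − 16/140)·20.49²/16 = 0.390541
  stratum High: (780/1080)²·(1 − 103/780)·9.07²/103 = 0.361587
V_st = 0.773684
V_srs = (1 − 152/1080)·143.2/152 = 0.809513
deff = V_st / V_srs = 0.773684/0.809513 = 0.9557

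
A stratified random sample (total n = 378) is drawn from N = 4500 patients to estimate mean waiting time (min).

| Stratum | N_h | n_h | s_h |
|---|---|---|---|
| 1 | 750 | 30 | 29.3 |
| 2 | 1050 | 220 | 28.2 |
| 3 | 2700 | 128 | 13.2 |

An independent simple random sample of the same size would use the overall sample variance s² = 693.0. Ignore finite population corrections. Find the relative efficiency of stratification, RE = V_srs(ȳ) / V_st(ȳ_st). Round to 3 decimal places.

RE ≈ 1.237

V̂(ȳ_st) = Σ W_h² s_h²/n_h, with W_h = N_h/N and N = 4500:
  stratum 1: (750/4500)²·29.3²/30 = 0.794898
  stratum 2: (1050/4500)²·28.2²/220 = 0.196802
  stratum 3: (2700/4500)²·13.2²/128 = 0.49005
V_st = 1.48175
V_srs = s²/n = 693.0/378 = 1.83333
Relative efficiency = V_srs / V_st = 1.83333/1.48175 = 1.2373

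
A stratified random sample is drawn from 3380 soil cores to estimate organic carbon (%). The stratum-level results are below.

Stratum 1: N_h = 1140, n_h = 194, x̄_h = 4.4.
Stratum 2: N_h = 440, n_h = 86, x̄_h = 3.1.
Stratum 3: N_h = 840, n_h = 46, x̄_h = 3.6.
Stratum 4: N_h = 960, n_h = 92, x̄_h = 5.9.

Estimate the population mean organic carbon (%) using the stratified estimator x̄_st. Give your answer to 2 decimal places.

N = Σ N_h = 3380. Stratum weights W_h = N_h/N.
x̄_st = (1140·4.4 + 440·3.1 + 840·3.6 + 960·5.9) / 3380 = 4.4580

x̄_st ≈ 4.46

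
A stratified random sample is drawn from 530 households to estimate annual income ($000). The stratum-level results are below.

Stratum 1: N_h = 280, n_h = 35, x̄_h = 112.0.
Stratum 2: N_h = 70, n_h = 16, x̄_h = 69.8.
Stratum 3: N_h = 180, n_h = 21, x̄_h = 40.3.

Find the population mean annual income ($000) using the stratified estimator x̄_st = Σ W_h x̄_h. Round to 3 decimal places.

N = Σ N_h = 530. Stratum weights W_h = N_h/N.
x̄_st = (280·112.0 + 70·69.8 + 180·40.3) / 530 = 82.07547

x̄_st ≈ 82.075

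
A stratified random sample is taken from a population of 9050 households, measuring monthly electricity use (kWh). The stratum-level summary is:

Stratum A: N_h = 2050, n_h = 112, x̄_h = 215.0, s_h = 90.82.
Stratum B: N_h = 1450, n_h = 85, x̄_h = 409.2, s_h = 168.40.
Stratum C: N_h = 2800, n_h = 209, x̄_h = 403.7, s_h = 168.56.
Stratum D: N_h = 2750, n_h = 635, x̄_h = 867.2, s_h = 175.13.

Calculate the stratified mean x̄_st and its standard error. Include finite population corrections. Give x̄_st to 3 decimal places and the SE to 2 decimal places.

x̄_st ≈ 502.680, SE ≈ 5.21

x̄_st = Σ W_h x̄_h = (2050·215.0 + 1450·409.2 + 2800·403.7 + 2750·867.2)/9050 = 502.67956
V̂(x̄_st) = Σ W_h² (1 − n_h/N_h) s_h²/n_h, with W_h = N_h/N and N = 9050:
  stratum A: (2050/9050)²·(1 − 112/2050)·90.82²/112 = 3.57236
  stratum B: (1450/9050)²·(1 − 85/1450)·168.40²/85 = 8.06248
  stratum C: (2800/9050)²·(1 − 209/2800)·168.56²/209 = 12.0418
  stratum D: (2750/9050)²·(1 − 635/2750)·175.13²/635 = 3.42999
V̂(x̄_st) = 27.1066
SE(x̄_st) = √27.1066 = 5.2064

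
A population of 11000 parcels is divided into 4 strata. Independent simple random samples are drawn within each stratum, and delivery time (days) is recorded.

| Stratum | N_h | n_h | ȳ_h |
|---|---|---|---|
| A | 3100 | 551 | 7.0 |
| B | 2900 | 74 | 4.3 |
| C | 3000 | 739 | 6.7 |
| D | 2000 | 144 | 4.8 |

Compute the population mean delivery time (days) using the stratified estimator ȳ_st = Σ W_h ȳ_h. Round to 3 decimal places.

ȳ_st ≈ 5.806

N = Σ N_h = 11000. Stratum weights W_h = N_h/N.
ȳ_st = (3100·7.0 + 2900·4.3 + 3000·6.7 + 2000·4.8) / 11000 = 5.80636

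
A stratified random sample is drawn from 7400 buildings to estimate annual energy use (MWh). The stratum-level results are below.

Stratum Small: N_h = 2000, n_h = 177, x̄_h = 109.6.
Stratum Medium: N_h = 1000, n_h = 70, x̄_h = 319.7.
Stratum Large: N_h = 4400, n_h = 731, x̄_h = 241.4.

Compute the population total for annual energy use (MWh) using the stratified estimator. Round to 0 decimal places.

τ̂_st = Σ N_h x̄_h = 2000·109.6 + 1000·319.7 + 4400·241.4 = 1601060

τ̂_st ≈ 1601060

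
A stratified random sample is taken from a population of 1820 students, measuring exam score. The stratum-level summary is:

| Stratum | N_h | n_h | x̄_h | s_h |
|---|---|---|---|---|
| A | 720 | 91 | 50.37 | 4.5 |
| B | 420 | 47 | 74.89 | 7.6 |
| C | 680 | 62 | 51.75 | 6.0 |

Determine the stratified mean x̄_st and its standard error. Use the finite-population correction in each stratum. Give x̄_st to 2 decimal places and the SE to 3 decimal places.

x̄_st ≈ 56.54, SE ≈ 0.403

x̄_st = Σ W_h x̄_h = (720·50.37 + 420·74.89 + 680·51.75)/1820 = 56.54407
V̂(x̄_st) = Σ W_h² (1 − n_h/N_h) s_h²/n_h, with W_h = N_h/N and N = 1820:
  stratum A: (720/1820)²·(1 − 91/720)·4.5²/91 = 0.0304245
  stratum B: (420/1820)²·(1 − 47/420)·7.6²/47 = 0.0581226
  stratum C: (680/1820)²·(1 − 62/680)·6.0²/62 = 0.0736657
V̂(x̄_st) = 0.162213
SE(x̄_st) = √0.162213 = 0.402757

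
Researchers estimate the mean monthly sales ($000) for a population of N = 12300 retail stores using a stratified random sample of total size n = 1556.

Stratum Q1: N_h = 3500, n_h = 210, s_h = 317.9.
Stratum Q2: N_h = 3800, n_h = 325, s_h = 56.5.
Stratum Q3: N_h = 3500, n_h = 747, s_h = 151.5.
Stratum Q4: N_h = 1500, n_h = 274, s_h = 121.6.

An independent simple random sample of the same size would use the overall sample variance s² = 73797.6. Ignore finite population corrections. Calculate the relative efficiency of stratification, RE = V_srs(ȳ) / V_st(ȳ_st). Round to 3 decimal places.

RE ≈ 1.098

V̂(ȳ_st) = Σ W_h² s_h²/n_h, with W_h = N_h/N and N = 12300:
  stratum Q1: (3500/12300)²·317.9²/210 = 38.9662
  stratum Q2: (3800/12300)²·56.5²/325 = 0.937498
  stratum Q3: (3500/12300)²·151.5²/747 = 2.48789
  stratum Q4: (1500/12300)²·121.6²/274 = 0.802581
V_st = 43.1941
V_srs = s²/n = 73797.6/1556 = 47.4278
Relative efficiency = V_srs / V_st = 47.4278/43.1941 = 1.0980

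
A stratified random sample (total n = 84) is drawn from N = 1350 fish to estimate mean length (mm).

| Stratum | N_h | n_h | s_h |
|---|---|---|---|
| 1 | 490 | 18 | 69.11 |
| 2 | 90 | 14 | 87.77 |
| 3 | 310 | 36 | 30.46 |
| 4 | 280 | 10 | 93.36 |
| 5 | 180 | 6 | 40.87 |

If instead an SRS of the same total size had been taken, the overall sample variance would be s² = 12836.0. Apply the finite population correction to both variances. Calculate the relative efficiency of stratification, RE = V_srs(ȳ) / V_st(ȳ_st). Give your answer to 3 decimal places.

V̂(ȳ_st) = Σ W_h² (1 − n_h/N_h) s_h²/n_h, with W_h = N_h/N and N = 1350:
  stratum 1: (490/1350)²·(1 − 18/490)·69.11²/18 = 33.6728
  stratum 2: (90/1350)²·(1 − 14/90)·87.77²/14 = 2.06516
  stratum 3: (310/1350)²·(1 − 36/310)·30.46²/36 = 1.20116
  stratum 4: (280/1350)²·(1 − 10/280)·93.36²/10 = 36.1556
  stratum 5: (180/1350)²·(1 − 6/180)·40.87²/6 = 4.78423
V_st = 77.879
V_srs = (1 − 84/1350)·12836.0/84 = 143.301
Relative efficiency = V_srs / V_st = 143.301/77.879 = 1.8401

RE ≈ 1.840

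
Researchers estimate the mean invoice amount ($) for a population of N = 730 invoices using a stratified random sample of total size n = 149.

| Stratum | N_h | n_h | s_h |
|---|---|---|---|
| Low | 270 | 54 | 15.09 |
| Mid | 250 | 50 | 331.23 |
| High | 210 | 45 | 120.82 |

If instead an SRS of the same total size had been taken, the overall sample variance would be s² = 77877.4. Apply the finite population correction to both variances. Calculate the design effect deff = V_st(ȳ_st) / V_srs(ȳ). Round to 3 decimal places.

deff ≈ 0.547

V̂(ȳ_st) = Σ W_h² (1 − n_h/N_h) s_h²/n_h, with W_h = N_h/N and N = 730:
  stratum Low: (270/730)²·(1 − 54/270)·15.09²/54 = 0.461484
  stratum Mid: (250/730)²·(1 − 50/250)·331.23²/50 = 205.88
  stratum High: (210/730)²·(1 − 45/210)·120.82²/45 = 21.0922
V_st = 227.433
V_srs = (1 − 149/730)·77877.4/149 = 415.986
deff = V_st / V_srs = 227.433/415.986 = 0.5467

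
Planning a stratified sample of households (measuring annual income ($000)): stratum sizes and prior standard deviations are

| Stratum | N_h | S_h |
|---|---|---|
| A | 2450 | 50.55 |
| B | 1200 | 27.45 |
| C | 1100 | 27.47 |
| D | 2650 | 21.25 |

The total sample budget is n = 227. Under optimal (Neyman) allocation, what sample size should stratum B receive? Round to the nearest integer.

31

Neyman allocation: n_h = n · N_h S_h / Σ N_i S_i, with n = 227.
  stratum A: N_h·S_h = 2450·50.55 = 123847.50
  stratum B: N_h·S_h = 1200·27.45 = 32940.00
  stratum C: N_h·S_h = 1100·27.47 = 30217.00
  stratum D: N_h·S_h = 2650·21.25 = 56312.50
Σ N_h S_h = 243317.00
n for stratum B = 227·32940.00/243317.00 = 30.731 → 31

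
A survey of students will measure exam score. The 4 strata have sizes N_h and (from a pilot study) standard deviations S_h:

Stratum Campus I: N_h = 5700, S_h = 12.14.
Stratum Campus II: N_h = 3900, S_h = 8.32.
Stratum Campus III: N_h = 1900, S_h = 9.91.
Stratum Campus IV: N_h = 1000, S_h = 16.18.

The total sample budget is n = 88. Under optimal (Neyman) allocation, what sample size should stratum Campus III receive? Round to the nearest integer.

12

Neyman allocation: n_h = n · N_h S_h / Σ N_i S_i, with n = 88.
  stratum Campus I: N_h·S_h = 5700·12.14 = 69198.00
  stratum Campus II: N_h·S_h = 3900·8.32 = 32448.00
  stratum Campus III: N_h·S_h = 1900·9.91 = 18829.00
  stratum Campus IV: N_h·S_h = 1000·16.18 = 16180.00
Σ N_h S_h = 136655.00
n for stratum Campus III = 88·18829.00/136655.00 = 12.125 → 12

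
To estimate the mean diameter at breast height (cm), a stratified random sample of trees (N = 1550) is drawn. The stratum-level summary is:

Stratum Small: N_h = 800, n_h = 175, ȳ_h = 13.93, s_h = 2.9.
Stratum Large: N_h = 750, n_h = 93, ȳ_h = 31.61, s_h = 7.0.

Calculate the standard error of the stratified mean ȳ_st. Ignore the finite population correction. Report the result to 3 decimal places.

SE(ȳ_st) ≈ 0.369

V̂(ȳ_st) = Σ W_h² s_h²/n_h, with W_h = N_h/N and N = 1550:
  stratum Small: (800/1550)²·2.9²/175 = 0.0128019
  stratum Large: (750/1550)²·7.0²/93 = 0.123359
V̂(ȳ_st) = 0.136161
SE(ȳ_st) = √0.136161 = 0.369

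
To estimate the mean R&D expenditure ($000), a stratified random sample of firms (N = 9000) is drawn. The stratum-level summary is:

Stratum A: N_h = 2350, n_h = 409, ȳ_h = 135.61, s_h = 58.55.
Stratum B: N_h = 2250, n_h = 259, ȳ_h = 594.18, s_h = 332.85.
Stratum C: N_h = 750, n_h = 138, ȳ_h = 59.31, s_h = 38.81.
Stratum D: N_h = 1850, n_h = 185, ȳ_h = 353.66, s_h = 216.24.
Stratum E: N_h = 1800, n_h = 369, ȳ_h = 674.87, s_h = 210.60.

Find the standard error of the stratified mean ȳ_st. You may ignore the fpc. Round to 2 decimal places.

V̂(ȳ_st) = Σ W_h² s_h²/n_h, with W_h = N_h/N and N = 9000:
  stratum A: (2350/9000)²·58.55²/409 = 0.571454
  stratum B: (2250/9000)²·332.85²/259 = 26.7348
  stratum C: (750/9000)²·38.81²/138 = 0.0757959
  stratum D: (1850/9000)²·216.24²/185 = 10.6797
  stratum E: (1800/9000)²·210.60²/369 = 4.80784
V̂(ȳ_st) = 42.8696
SE(ȳ_st) = √42.8696 = 6.54749

SE(ȳ_st) ≈ 6.55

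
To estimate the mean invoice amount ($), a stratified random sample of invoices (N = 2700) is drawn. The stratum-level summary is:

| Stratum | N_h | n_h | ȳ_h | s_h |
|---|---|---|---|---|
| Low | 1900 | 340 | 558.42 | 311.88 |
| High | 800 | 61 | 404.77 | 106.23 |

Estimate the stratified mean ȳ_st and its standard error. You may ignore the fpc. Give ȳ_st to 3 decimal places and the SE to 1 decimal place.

ȳ_st = Σ W_h ȳ_h = (1900·558.42 + 800·404.77)/2700 = 512.89407
V̂(ȳ_st) = Σ W_h² s_h²/n_h, with W_h = N_h/N and N = 2700:
  stratum Low: (1900/2700)²·311.88²/340 = 141.669
  stratum High: (800/2700)²·106.23²/61 = 16.2412
V̂(ȳ_st) = 157.91
SE(ȳ_st) = √157.91 = 12.5662

ȳ_st ≈ 512.894, SE ≈ 12.6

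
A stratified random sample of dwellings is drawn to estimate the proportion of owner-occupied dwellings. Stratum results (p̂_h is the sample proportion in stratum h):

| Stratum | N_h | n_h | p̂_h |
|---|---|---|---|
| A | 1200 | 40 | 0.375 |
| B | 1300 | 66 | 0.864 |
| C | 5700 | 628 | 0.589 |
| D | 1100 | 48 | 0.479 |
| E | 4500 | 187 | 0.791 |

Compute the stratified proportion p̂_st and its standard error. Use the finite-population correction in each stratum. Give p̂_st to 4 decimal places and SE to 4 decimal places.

p̂_st ≈ 0.6534, SE ≈ 0.0155

N = 13800; stratum weights W_h = N_h/N.
p̂_st = Σ W_h p̂_h = (1200·0.375 + 1300·0.864 + 5700·0.589 + 1100·0.479 + 4500·0.791)/13800 = 0.65340
V̂(p̂_st) = Σ W_h² (1 − n_h/N_h) p̂_h(1−p̂_h)/(n_h−1):
  stratum A: (1200/13800)²·(1 − 40/1200)·0.375·0.625/39 = 4.39266e-05
  stratum B: (1300/13800)²·(1 − 66/1300)·0.864·0.136/65 = 1.52279e-05
  stratum C: (5700/13800)²·(1 − 628/5700)·0.589·0.411/627 = 5.86119e-05
  stratum D: (1100/13800)²·(1 − 48/1100)·0.479·0.521/47 = 3.22646e-05
  stratum E: (4500/13800)²·(1 − 187/4500)·0.791·0.209/186 = 9.05824e-05
V̂(p̂_st) = 0.000240613; SE = √V̂ = 0.0155117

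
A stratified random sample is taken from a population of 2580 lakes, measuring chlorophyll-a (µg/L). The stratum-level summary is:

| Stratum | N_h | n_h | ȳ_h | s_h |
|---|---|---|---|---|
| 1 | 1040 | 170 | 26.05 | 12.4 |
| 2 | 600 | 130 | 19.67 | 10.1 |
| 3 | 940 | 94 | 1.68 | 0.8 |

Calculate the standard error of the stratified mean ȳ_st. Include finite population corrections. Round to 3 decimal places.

V̂(ȳ_st) = Σ W_h² (1 − n_h/N_h) s_h²/n_h, with W_h = N_h/N and N = 2580:
  stratum 1: (1040/2580)²·(1 − 170/1040)·12.4²/170 = 0.122944
  stratum 2: (600/2580)²·(1 − 130/600)·10.1²/130 = 0.0332437
  stratum 3: (940/2580)²·(1 − 94/940)·0.8²/94 = 0.000813413
V̂(ȳ_st) = 0.157001
SE(ȳ_st) = √0.157001 = 0.396234

SE(ȳ_st) ≈ 0.396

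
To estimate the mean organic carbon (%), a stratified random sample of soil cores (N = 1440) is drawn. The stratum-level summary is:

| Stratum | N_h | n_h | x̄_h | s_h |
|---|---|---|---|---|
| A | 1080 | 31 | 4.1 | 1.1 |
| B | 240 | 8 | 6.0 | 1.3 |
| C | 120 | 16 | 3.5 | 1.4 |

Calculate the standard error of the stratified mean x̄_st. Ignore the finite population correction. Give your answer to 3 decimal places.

V̂(x̄_st) = Σ W_h² s_h²/n_h, with W_h = N_h/N and N = 1440:
  stratum A: (1080/1440)²·1.1²/31 = 0.0219556
  stratum B: (240/1440)²·1.3²/8 = 0.00586806
  stratum C: (120/1440)²·1.4²/16 = 0.000850694
V̂(x̄_st) = 0.0286744
SE(x̄_st) = √0.0286744 = 0.169335

SE(x̄_st) ≈ 0.169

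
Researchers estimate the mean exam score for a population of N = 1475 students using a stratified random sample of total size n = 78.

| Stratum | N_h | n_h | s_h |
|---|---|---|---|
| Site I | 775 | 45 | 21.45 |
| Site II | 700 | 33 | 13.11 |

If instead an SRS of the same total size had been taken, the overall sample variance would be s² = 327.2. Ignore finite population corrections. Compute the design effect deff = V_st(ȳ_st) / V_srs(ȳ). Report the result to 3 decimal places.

deff ≈ 0.953

V̂(ȳ_st) = Σ W_h² s_h²/n_h, with W_h = N_h/N and N = 1475:
  stratum Site I: (775/1475)²·21.45²/45 = 2.82268
  stratum Site II: (700/1475)²·13.11²/33 = 1.17301
V_st = 3.99569
V_srs = s²/n = 327.2/78 = 4.19487
deff = V_st / V_srs = 3.99569/4.19487 = 0.9525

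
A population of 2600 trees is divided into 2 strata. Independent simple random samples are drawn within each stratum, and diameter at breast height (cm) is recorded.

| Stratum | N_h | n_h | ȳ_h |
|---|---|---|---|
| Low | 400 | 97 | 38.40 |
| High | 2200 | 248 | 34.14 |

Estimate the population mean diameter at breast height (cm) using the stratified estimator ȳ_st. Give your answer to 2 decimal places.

N = Σ N_h = 2600. Stratum weights W_h = N_h/N.
ȳ_st = (400·38.40 + 2200·34.14) / 2600 = 34.7954

ȳ_st ≈ 34.80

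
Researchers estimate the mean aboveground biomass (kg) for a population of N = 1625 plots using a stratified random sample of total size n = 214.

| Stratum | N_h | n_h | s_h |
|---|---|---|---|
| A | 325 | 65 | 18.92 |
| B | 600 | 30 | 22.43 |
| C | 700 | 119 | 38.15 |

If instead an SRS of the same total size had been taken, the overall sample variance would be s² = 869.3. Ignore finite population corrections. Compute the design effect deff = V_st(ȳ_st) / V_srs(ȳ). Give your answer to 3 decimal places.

V̂(ȳ_st) = Σ W_h² s_h²/n_h, with W_h = N_h/N and N = 1625:
  stratum A: (325/1625)²·18.92²/65 = 0.220287
  stratum B: (600/1625)²·22.43²/30 = 2.2863
  stratum C: (700/1625)²·38.15²/119 = 2.26951
V_st = 4.77609
V_srs = s²/n = 869.3/214 = 4.06215
deff = V_st / V_srs = 4.77609/4.06215 = 1.1758

deff ≈ 1.176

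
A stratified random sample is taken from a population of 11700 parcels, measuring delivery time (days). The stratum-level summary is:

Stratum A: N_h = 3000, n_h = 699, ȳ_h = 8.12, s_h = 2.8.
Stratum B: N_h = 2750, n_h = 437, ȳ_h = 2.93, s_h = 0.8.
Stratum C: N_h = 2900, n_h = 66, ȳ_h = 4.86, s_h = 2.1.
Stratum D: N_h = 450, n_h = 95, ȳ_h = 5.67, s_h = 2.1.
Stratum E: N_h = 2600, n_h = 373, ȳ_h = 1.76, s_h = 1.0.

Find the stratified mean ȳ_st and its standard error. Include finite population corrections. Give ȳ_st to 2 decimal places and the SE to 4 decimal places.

ȳ_st ≈ 4.58, SE ≈ 0.0694

ȳ_st = Σ W_h ȳ_h = (3000·8.12 + 2750·2.93 + 2900·4.86 + 450·5.67 + 2600·1.76)/11700 = 4.58453
V̂(ȳ_st) = Σ W_h² (1 − n_h/N_h) s_h²/n_h, with W_h = N_h/N and N = 11700:
  stratum A: (3000/11700)²·(1 − 699/3000)·2.8²/699 = 0.000565594
  stratum B: (2750/11700)²·(1 − 437/2750)·0.8²/437 = 6.80511e-05
  stratum C: (2900/11700)²·(1 − 66/2900)·2.1²/66 = 0.00401163
  stratum D: (450/11700)²·(1 − 95/450)·2.1²/95 = 5.41732e-05
  stratum E: (2600/11700)²·(1 − 373/2600)·1.0²/373 = 0.0001134
V̂(ȳ_st) = 0.00481285
SE(ȳ_st) = √0.00481285 = 0.0693747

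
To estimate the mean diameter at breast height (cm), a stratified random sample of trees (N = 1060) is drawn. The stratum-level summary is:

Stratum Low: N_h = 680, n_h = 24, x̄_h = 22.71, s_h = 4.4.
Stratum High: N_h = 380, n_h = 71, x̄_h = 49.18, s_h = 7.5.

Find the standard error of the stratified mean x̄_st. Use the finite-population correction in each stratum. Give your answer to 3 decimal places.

SE(x̄_st) ≈ 0.635

V̂(x̄_st) = Σ W_h² (1 − n_h/N_h) s_h²/n_h, with W_h = N_h/N and N = 1060:
  stratum Low: (680/1060)²·(1 − 24/680)·4.4²/24 = 0.320254
  stratum High: (380/1060)²·(1 − 71/380)·7.5²/71 = 0.0827932
V̂(x̄_st) = 0.403048
SE(x̄_st) = √0.403048 = 0.63486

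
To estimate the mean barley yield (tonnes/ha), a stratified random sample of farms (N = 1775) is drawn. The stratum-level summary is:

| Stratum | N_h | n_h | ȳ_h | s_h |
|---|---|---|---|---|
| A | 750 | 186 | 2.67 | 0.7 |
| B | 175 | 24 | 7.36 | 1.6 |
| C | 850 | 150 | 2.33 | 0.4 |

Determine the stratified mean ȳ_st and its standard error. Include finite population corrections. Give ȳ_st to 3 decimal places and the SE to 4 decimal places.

ȳ_st ≈ 2.970, SE ≈ 0.0381

ȳ_st = Σ W_h ȳ_h = (750·2.67 + 175·7.36 + 850·2.33)/1775 = 2.96958
V̂(ȳ_st) = Σ W_h² (1 − n_h/N_h) s_h²/n_h, with W_h = N_h/N and N = 1775:
  stratum A: (750/1775)²·(1 − 186/750)·0.7²/186 = 0.000353693
  stratum B: (175/1775)²·(1 − 24/175)·1.6²/24 = 0.000894637
  stratum C: (850/1775)²·(1 − 150/850)·0.4²/150 = 0.000201442
V̂(ȳ_st) = 0.00144977
SE(ȳ_st) = √0.00144977 = 0.0380759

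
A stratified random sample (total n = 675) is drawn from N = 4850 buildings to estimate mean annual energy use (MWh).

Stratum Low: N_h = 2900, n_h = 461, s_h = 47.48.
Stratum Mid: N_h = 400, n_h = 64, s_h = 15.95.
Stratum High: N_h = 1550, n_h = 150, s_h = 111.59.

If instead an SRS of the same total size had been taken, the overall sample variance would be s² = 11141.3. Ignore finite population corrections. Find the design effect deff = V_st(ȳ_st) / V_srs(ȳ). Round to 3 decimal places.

deff ≈ 0.621

V̂(ȳ_st) = Σ W_h² s_h²/n_h, with W_h = N_h/N and N = 4850:
  stratum Low: (2900/4850)²·47.48²/461 = 1.74837
  stratum Mid: (400/4850)²·15.95²/64 = 0.0270382
  stratum High: (1550/4850)²·111.59²/150 = 8.47889
V_st = 10.2543
V_srs = s²/n = 11141.3/675 = 16.5056
deff = V_st / V_srs = 10.2543/16.5056 = 0.6213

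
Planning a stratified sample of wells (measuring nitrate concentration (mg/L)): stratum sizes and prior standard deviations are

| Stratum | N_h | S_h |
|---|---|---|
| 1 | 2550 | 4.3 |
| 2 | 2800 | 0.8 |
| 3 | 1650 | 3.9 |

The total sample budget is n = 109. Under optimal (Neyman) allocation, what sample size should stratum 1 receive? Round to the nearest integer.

61

Neyman allocation: n_h = n · N_h S_h / Σ N_i S_i, with n = 109.
  stratum 1: N_h·S_h = 2550·4.3 = 10965.00
  stratum 2: N_h·S_h = 2800·0.8 = 2240.00
  stratum 3: N_h·S_h = 1650·3.9 = 6435.00
Σ N_h S_h = 19640.00
n for stratum 1 = 109·10965.00/19640.00 = 60.855 → 61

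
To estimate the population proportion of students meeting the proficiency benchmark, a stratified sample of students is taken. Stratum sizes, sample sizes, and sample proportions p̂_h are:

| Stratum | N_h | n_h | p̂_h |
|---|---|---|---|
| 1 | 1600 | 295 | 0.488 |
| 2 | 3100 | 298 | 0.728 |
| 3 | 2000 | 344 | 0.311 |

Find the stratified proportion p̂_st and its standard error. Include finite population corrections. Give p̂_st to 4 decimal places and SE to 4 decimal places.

p̂_st ≈ 0.5462, SE ≈ 0.0147

N = 6700; stratum weights W_h = N_h/N.
p̂_st = Σ W_h p̂_h = (1600·0.488 + 3100·0.728 + 2000·0.311)/6700 = 0.54621
V̂(p̂_st) = Σ W_h² (1 − n_h/N_h) p̂_h(1−p̂_h)/(n_h−1):
  stratum 1: (1600/6700)²·(1 − 295/1600)·0.488·0.512/294 = 3.95297e-05
  stratum 2: (3100/6700)²·(1 − 298/3100)·0.728·0.272/297 = 0.00012901
  stratum 3: (2000/6700)²·(1 − 344/2000)·0.311·0.689/343 = 4.60921e-05
V̂(p̂_st) = 0.000214632; SE = √V̂ = 0.0146503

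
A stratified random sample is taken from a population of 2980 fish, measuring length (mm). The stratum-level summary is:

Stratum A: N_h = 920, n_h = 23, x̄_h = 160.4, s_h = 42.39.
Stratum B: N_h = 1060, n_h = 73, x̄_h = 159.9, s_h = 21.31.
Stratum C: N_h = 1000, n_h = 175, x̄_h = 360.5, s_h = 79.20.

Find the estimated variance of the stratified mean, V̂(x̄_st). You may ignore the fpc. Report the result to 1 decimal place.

V̂(x̄_st) ≈ 12.3

V̂(x̄_st) = Σ W_h² s_h²/n_h, with W_h = N_h/N and N = 2980:
  stratum A: (920/2980)²·42.39²/23 = 7.44633
  stratum B: (1060/2980)²·21.31²/73 = 0.787088
  stratum C: (1000/2980)²·79.20²/175 = 4.03627
V̂(x̄_st) = 12.2697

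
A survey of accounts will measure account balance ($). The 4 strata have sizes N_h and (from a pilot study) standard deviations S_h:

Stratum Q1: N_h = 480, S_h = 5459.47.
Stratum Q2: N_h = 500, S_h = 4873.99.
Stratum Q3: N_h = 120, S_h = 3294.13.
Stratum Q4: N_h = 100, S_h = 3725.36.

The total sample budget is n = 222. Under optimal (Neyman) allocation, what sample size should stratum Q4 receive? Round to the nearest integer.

Neyman allocation: n_h = n · N_h S_h / Σ N_i S_i, with n = 222.
  stratum Q1: N_h·S_h = 480·5459.47 = 2620545.60
  stratum Q2: N_h·S_h = 500·4873.99 = 2436995.00
  stratum Q3: N_h·S_h = 120·3294.13 = 395295.60
  stratum Q4: N_h·S_h = 100·3725.36 = 372536.00
Σ N_h S_h = 5825372.20
n for stratum Q4 = 222·372536.00/5825372.20 = 14.197 → 14

14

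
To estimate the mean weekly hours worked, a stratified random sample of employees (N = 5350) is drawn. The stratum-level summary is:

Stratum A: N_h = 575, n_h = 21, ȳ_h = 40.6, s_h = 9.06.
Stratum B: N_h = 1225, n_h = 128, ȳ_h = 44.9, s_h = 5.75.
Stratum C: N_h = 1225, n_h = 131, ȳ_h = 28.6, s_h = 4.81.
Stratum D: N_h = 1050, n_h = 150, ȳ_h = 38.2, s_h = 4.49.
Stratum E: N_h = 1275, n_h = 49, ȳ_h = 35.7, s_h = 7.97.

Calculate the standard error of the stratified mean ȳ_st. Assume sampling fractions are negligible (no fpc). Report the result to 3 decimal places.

V̂(ȳ_st) = Σ W_h² s_h²/n_h, with W_h = N_h/N and N = 5350:
  stratum A: (575/5350)²·9.06²/21 = 0.0451508
  stratum B: (1225/5350)²·5.75²/128 = 0.0135422
  stratum C: (1225/5350)²·4.81²/131 = 0.00925941
  stratum D: (1050/5350)²·4.49²/150 = 0.00517693
  stratum E: (1275/5350)²·7.97²/49 = 0.0736264
V̂(ȳ_st) = 0.146756
SE(ȳ_st) = √0.146756 = 0.383087

SE(ȳ_st) ≈ 0.383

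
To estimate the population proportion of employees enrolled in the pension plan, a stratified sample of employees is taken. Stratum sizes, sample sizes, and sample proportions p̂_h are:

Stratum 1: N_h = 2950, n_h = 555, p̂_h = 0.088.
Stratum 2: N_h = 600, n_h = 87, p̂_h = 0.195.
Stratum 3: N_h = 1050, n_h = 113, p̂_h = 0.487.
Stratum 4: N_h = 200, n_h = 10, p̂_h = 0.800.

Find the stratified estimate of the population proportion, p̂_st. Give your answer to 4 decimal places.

p̂_st ≈ 0.2183

N = 4800; stratum weights W_h = N_h/N.
p̂_st = Σ W_h p̂_h = (2950·0.088 + 600·0.195 + 1050·0.487 + 200·0.800)/4800 = 0.21832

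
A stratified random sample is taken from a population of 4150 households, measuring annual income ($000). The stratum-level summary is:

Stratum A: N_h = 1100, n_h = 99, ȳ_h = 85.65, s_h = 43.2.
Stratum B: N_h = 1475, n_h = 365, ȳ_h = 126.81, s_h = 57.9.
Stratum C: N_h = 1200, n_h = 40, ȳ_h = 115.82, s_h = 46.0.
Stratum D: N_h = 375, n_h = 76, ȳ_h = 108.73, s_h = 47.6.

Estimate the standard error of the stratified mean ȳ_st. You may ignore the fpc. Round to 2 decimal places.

V̂(ȳ_st) = Σ W_h² s_h²/n_h, with W_h = N_h/N and N = 4150:
  stratum A: (1100/4150)²·43.2²/99 = 1.32441
  stratum B: (1475/4150)²·57.9²/365 = 1.16025
  stratum C: (1200/4150)²·46.0²/40 = 4.42305
  stratum D: (375/4150)²·47.6²/76 = 0.243426
V̂(ȳ_st) = 7.15114
SE(ȳ_st) = √7.15114 = 2.67416

SE(ȳ_st) ≈ 2.67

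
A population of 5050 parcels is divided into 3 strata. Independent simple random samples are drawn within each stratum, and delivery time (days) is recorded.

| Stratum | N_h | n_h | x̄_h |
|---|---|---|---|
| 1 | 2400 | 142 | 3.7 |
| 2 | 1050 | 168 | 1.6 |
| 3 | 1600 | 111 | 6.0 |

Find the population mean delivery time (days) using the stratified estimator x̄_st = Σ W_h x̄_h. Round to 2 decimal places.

x̄_st ≈ 3.99

N = Σ N_h = 5050. Stratum weights W_h = N_h/N.
x̄_st = (2400·3.7 + 1050·1.6 + 1600·6.0) / 5050 = 3.9921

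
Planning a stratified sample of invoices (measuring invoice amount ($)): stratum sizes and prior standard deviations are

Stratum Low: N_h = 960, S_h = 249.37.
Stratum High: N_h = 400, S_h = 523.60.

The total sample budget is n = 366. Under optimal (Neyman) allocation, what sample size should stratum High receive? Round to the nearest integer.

Neyman allocation: n_h = n · N_h S_h / Σ N_i S_i, with n = 366.
  stratum Low: N_h·S_h = 960·249.37 = 239395.20
  stratum High: N_h·S_h = 400·523.60 = 209440.00
Σ N_h S_h = 448835.20
n for stratum High = 366·209440.00/448835.20 = 170.787 → 171

171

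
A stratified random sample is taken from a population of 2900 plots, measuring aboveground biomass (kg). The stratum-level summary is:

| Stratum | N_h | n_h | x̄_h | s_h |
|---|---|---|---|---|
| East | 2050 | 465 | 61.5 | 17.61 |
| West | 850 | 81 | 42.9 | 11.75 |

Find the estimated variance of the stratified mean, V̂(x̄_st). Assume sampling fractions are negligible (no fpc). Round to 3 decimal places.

V̂(x̄_st) = Σ W_h² s_h²/n_h, with W_h = N_h/N and N = 2900:
  stratum East: (2050/2900)²·17.61²/465 = 0.333256
  stratum West: (850/2900)²·11.75²/81 = 0.146431
V̂(x̄_st) = 0.479686

V̂(x̄_st) ≈ 0.480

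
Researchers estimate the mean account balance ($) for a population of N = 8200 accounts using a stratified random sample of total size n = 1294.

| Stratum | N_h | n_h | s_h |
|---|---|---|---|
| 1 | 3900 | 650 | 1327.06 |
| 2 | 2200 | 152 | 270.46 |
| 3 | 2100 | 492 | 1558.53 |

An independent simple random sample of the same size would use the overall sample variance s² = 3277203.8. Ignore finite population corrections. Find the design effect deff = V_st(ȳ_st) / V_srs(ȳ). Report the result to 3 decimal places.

deff ≈ 0.384

V̂(ȳ_st) = Σ W_h² s_h²/n_h, with W_h = N_h/N and N = 8200:
  stratum 1: (3900/8200)²·1327.06²/650 = 612.871
  stratum 2: (2200/8200)²·270.46²/152 = 34.6402
  stratum 3: (2100/8200)²·1558.53²/492 = 323.799
V_st = 971.311
V_srs = s²/n = 3277203.8/1294 = 2532.61
deff = V_st / V_srs = 971.311/2532.61 = 0.3835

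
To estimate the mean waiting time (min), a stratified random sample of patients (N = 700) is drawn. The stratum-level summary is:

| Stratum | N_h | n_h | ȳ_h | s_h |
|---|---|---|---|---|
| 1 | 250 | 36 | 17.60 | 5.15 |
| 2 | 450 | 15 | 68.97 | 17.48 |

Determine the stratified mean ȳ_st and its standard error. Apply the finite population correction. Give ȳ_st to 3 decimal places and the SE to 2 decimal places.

ȳ_st ≈ 50.624, SE ≈ 2.87

ȳ_st = Σ W_h ȳ_h = (250·17.60 + 450·68.97)/700 = 50.62357
V̂(ȳ_st) = Σ W_h² (1 − n_h/N_h) s_h²/n_h, with W_h = N_h/N and N = 700:
  stratum 1: (250/700)²·(1 − 36/250)·5.15²/36 = 0.0804396
  stratum 2: (450/700)²·(1 − 15/450)·17.48²/15 = 8.13762
V̂(ȳ_st) = 8.21806
SE(ȳ_st) = √8.21806 = 2.86672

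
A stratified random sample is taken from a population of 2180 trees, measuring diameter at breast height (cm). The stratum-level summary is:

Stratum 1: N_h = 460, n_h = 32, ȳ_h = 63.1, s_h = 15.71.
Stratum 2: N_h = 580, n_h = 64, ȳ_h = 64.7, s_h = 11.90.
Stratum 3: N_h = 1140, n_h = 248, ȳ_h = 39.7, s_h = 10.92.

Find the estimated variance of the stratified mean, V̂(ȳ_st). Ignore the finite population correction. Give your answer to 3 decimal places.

V̂(ȳ_st) ≈ 0.632

V̂(ȳ_st) = Σ W_h² s_h²/n_h, with W_h = N_h/N and N = 2180:
  stratum 1: (460/2180)²·15.71²/32 = 0.343404
  stratum 2: (580/2180)²·11.90²/64 = 0.156624
  stratum 3: (1140/2180)²·10.92²/248 = 0.131489
V̂(ȳ_st) = 0.631517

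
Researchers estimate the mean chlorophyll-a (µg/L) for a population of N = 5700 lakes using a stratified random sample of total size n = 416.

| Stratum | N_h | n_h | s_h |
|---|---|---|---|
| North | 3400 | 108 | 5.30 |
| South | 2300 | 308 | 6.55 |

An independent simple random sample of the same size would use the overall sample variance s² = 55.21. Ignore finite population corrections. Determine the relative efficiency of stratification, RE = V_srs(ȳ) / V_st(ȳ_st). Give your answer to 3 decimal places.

RE ≈ 1.152

V̂(ȳ_st) = Σ W_h² s_h²/n_h, with W_h = N_h/N and N = 5700:
  stratum North: (3400/5700)²·5.30²/108 = 0.0925414
  stratum South: (2300/5700)²·6.55²/308 = 0.0226797
V_st = 0.115221
V_srs = s²/n = 55.21/416 = 0.132716
Relative efficiency = V_srs / V_st = 0.132716/0.115221 = 1.1518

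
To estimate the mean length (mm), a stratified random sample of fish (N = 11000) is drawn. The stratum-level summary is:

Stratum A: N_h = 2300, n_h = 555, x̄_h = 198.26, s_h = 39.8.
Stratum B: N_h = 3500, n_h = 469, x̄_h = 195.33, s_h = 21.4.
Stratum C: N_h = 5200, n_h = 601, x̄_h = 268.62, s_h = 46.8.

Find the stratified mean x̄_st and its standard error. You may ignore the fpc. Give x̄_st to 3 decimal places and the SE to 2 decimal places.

x̄_st ≈ 230.589, SE ≈ 1.02

x̄_st = Σ W_h x̄_h = (2300·198.26 + 3500·195.33 + 5200·268.62)/11000 = 230.58882
V̂(x̄_st) = Σ W_h² s_h²/n_h, with W_h = N_h/N and N = 11000:
  stratum A: (2300/11000)²·39.8²/555 = 0.12478
  stratum B: (3500/11000)²·21.4²/469 = 0.0988565
  stratum C: (5200/11000)²·46.8²/601 = 0.814401
V̂(x̄_st) = 1.03804
SE(x̄_st) = √1.03804 = 1.01884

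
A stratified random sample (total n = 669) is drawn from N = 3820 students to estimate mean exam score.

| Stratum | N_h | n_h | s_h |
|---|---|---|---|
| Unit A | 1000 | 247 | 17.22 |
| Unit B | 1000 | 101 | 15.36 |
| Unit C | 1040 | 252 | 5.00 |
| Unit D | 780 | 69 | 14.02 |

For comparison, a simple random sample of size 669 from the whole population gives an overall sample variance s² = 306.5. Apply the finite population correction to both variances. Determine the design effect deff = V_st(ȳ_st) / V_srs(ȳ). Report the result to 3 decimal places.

V̂(ȳ_st) = Σ W_h² (1 − n_h/N_h) s_h²/n_h, with W_h = N_h/N and N = 3820:
  stratum Unit A: (1000/3820)²·(1 − 247/1000)·17.22²/247 = 0.0619495
  stratum Unit B: (1000/3820)²·(1 − 101/1000)·15.36²/101 = 0.143911
  stratum Unit C: (1040/3820)²·(1 − 252/1040)·5.00²/252 = 0.0055715
  stratum Unit D: (780/3820)²·(1 − 69/780)·14.02²/69 = 0.108264
V_st = 0.319696
V_srs = (1 − 669/3820)·306.5/669 = 0.377911
deff = V_st / V_srs = 0.319696/0.377911 = 0.8460

deff ≈ 0.846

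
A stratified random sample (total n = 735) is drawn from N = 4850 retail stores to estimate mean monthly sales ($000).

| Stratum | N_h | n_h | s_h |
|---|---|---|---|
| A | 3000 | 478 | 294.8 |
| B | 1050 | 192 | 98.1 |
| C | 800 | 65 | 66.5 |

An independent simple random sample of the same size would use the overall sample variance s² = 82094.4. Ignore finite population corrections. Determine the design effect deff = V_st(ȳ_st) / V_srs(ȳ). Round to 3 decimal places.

deff ≈ 0.660

V̂(ȳ_st) = Σ W_h² s_h²/n_h, with W_h = N_h/N and N = 4850:
  stratum A: (3000/4850)²·294.8²/478 = 69.5642
  stratum B: (1050/4850)²·98.1²/192 = 2.34926
  stratum C: (800/4850)²·66.5²/65 = 1.85109
V_st = 73.7646
V_srs = s²/n = 82094.4/735 = 111.693
deff = V_st / V_srs = 73.7646/111.693 = 0.6604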